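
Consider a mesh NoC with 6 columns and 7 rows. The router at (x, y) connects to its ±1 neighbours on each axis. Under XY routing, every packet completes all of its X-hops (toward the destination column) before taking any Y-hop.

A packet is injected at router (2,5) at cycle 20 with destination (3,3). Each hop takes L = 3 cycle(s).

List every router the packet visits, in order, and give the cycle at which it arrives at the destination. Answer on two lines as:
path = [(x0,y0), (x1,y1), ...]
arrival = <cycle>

#0 — 2,5 | c20
#1 — 3,5 | c23 | E
#2 — 3,4 | c26 | S
#3 — 3,3 | c29 | S

path = [(2,5), (3,5), (3,4), (3,3)]
arrival = 29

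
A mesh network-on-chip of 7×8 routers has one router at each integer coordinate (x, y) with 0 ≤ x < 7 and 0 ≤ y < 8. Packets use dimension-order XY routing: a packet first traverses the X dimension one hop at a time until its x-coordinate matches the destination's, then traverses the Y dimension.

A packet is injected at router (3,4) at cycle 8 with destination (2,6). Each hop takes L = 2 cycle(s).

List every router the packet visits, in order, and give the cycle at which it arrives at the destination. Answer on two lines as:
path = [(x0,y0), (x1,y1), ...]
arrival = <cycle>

path = [(3,4), (2,4), (2,5), (2,6)]
arrival = 14

hop 0: (3,4) @ cyc 8
hop 1: (2,4) @ cyc 10  [W]
hop 2: (2,5) @ cyc 12  [N]
hop 3: (2,6) @ cyc 14  [N]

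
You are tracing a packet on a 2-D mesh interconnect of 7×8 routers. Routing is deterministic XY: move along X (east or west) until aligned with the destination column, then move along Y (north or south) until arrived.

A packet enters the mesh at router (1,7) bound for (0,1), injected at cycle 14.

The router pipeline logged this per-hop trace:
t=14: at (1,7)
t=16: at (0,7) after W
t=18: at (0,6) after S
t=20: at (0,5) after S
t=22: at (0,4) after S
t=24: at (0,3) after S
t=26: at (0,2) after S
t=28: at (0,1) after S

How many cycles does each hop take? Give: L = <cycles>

L = 2

cyc[1] − cyc[0] = 16 − 14 = 2.
One hop costs L cycles, so L = 2.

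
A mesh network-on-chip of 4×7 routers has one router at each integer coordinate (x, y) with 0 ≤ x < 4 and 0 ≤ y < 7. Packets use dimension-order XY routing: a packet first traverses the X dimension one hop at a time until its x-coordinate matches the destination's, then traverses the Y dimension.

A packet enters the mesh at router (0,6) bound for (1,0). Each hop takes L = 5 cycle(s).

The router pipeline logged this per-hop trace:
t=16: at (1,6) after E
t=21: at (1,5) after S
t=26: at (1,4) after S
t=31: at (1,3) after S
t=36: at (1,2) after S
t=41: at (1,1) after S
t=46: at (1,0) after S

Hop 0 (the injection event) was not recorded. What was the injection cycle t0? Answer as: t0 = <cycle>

At hop 1 the cycle is 16; in general cyc_k = t0 + kL.
Therefore t0 = 16 − L = 11.

t0 = 11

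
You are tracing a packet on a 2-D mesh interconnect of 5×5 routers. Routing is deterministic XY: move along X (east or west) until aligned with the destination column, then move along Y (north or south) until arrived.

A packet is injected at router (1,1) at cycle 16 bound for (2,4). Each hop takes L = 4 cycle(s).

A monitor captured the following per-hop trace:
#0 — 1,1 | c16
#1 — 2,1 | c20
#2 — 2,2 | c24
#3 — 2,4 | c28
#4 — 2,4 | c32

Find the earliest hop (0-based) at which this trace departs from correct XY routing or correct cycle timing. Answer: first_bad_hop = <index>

first_bad_hop = 3

  1: Δx=+1 Δy=+0 Δt=4 [ok]
  2: Δx=+0 Δy=+1 Δt=4 [ok]
  3: Δx=+0 Δy=+2 Δt=4 [BAD: non-unit step]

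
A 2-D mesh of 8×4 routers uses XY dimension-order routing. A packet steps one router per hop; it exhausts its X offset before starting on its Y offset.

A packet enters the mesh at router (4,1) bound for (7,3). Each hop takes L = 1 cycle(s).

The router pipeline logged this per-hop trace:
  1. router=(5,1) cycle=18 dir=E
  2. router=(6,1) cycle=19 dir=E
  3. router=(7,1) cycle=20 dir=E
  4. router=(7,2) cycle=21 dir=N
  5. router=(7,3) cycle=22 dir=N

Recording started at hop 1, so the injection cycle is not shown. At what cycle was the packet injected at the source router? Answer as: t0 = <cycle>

t0 = 17

Hop 1 reached at cycle 18; hop k is at t0 + k·L.
Subtract one hop: t0 = 18 − 1 = 17.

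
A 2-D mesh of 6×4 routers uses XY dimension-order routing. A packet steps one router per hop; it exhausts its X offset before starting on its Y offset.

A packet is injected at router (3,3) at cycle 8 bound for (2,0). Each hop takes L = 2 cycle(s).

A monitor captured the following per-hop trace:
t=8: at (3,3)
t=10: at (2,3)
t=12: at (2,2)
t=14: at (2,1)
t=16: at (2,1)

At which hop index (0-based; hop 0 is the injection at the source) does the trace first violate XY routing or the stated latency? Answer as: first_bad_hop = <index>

hop 1: step (-1,+0), +2 cyc — ok
hop 2: step (+0,-1), +2 cyc — ok
hop 3: step (+0,-1), +2 cyc — ok
hop 4: step (+0,+0), +2 cyc — BAD: non-unit step

first_bad_hop = 4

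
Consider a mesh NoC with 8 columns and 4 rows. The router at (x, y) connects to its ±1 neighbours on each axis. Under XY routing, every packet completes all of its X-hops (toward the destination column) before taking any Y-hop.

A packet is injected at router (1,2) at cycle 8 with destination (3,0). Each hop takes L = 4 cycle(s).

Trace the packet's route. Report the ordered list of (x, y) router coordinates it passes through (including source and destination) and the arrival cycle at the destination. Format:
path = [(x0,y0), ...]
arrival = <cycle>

path = [(1,2), (2,2), (3,2), (3,1), (3,0)]
arrival = 24

  0. router=(1,2) cycle=8 (inject)
  1. router=(2,2) cycle=12 dir=E
  2. router=(3,2) cycle=16 dir=E
  3. router=(3,1) cycle=20 dir=S
  4. router=(3,0) cycle=24 dir=S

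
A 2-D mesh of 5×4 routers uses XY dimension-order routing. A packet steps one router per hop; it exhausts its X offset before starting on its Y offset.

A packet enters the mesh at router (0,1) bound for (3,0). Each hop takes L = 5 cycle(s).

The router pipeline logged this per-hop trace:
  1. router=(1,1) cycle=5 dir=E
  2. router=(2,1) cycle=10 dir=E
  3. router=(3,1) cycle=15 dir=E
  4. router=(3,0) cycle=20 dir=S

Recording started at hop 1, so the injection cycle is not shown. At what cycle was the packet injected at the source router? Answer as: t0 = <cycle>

cyc[1] = 5 and cyc[k] = t0 + k·L for every k.
Subtract one hop: t0 = 5 − 5 = 0.

t0 = 0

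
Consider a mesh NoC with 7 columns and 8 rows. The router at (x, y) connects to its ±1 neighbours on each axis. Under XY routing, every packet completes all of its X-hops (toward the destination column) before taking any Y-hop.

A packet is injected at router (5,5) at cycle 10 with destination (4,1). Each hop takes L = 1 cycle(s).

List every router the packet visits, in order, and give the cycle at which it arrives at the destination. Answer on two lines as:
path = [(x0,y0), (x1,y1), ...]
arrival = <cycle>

path = [(5,5), (4,5), (4,4), (4,3), (4,2), (4,1)]
arrival = 15

src (5,5)  cyc=10
W→(4,5)  cyc=11
S→(4,4)  cyc=12
S→(4,3)  cyc=13
S→(4,2)  cyc=14
S→(4,1)  cyc=15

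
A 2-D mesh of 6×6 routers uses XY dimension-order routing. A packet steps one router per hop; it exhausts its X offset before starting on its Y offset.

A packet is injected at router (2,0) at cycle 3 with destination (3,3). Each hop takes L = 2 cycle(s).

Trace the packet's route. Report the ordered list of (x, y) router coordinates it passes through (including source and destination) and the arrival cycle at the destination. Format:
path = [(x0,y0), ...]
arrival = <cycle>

t=3: at (2,0)
t=5: at (3,0) after E
t=7: at (3,1) after N
t=9: at (3,2) after N
t=11: at (3,3) after N

path = [(2,0), (3,0), (3,1), (3,2), (3,3)]
arrival = 11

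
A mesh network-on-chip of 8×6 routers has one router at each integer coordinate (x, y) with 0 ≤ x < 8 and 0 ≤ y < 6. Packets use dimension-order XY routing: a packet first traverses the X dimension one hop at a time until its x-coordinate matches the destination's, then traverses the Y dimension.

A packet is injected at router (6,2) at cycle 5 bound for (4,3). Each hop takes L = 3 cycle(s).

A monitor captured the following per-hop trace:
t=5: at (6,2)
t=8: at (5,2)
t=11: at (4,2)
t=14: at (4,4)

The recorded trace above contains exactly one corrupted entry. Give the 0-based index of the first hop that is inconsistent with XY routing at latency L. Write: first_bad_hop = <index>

check 1→ d=(-1,0) cyc+3: ok
check 2→ d=(-1,0) cyc+3: ok
check 3→ d=(0,2) cyc+3: BAD: non-unit step

first_bad_hop = 3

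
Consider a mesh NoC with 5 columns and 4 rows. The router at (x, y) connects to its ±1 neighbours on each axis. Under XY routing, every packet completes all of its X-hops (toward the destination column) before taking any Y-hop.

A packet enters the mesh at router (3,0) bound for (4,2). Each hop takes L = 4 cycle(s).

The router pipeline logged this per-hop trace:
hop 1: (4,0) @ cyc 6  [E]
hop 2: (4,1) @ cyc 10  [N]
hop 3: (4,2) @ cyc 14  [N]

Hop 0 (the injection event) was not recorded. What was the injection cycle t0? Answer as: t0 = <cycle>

t0 = 2

The first recorded entry is hop 1 at cycle 6.
So t0 = 6 − 1·4 = 2.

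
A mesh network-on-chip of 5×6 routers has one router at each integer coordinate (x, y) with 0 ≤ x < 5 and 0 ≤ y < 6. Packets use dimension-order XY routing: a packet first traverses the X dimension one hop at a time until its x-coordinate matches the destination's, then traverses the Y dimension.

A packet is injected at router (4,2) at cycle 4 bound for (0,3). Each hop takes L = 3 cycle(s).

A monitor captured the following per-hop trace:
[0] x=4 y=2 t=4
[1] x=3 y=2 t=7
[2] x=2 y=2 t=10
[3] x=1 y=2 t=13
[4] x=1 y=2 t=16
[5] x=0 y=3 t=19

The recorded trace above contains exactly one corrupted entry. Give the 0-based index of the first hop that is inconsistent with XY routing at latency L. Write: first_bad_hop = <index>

hop 1: step (-1,+0), +3 cyc — ok
hop 2: step (-1,+0), +3 cyc — ok
hop 3: step (-1,+0), +3 cyc — ok
hop 4: step (+0,+0), +3 cyc — BAD: non-unit step

first_bad_hop = 4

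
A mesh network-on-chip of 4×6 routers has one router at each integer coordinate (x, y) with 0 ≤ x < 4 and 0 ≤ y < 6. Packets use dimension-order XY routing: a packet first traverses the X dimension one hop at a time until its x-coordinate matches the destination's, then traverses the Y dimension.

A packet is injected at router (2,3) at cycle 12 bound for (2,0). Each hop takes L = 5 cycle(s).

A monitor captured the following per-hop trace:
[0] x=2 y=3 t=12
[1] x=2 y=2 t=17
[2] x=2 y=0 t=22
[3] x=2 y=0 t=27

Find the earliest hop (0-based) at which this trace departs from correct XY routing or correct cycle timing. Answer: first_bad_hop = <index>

check 1→ d=(0,-1) cyc+5: ok
check 2→ d=(0,-2) cyc+5: BAD: non-unit step

first_bad_hop = 2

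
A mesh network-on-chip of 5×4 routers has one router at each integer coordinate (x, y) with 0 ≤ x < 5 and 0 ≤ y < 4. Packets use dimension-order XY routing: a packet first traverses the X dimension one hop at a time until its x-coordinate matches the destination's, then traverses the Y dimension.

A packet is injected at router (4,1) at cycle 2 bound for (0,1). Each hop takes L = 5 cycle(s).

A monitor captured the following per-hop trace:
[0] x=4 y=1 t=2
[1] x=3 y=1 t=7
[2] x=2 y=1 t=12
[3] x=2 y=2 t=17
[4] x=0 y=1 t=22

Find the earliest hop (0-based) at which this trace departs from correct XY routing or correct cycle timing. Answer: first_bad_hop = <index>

first_bad_hop = 3

  1: Δx=-1 Δy=+0 Δt=5 [ok]
  2: Δx=-1 Δy=+0 Δt=5 [ok]
  3: Δx=+0 Δy=+1 Δt=5 [BAD: Y-move but x=2≠0]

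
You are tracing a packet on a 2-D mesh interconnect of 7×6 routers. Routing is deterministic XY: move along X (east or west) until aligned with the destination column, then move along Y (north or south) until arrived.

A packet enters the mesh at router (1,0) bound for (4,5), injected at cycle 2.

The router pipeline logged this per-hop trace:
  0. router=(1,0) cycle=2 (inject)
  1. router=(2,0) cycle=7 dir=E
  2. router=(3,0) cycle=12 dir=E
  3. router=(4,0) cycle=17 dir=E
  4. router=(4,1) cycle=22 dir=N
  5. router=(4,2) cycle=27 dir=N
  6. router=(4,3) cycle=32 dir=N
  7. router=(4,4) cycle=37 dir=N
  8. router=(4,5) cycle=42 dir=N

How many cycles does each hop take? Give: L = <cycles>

cyc[1] − cyc[0] = 7 − 2 = 5.
That increment is L by definition: L = 5.

L = 5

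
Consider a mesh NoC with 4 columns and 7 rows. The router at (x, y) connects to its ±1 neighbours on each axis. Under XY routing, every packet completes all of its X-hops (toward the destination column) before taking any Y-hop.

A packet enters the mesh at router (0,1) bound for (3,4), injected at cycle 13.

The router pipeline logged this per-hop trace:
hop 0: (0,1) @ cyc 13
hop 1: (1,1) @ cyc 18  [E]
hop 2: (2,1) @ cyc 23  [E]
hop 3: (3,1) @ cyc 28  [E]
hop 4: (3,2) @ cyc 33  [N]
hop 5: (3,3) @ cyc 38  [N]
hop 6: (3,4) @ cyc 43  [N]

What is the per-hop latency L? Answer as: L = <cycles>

L = 5

From hop 0 (13) to hop 1 (18): +5 cycles.
That increment is L by definition: L = 5.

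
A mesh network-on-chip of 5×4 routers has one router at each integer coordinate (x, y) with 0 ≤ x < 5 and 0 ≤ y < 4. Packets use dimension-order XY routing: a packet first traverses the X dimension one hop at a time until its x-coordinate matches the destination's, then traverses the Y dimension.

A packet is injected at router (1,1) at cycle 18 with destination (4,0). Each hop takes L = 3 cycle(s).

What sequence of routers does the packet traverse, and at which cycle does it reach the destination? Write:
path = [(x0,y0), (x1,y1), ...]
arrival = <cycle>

path = [(1,1), (2,1), (3,1), (4,1), (4,0)]
arrival = 30

[0] x=1 y=1 t=18
[1] x=2 y=1 t=21 →E
[2] x=3 y=1 t=24 →E
[3] x=4 y=1 t=27 →E
[4] x=4 y=0 t=30 →S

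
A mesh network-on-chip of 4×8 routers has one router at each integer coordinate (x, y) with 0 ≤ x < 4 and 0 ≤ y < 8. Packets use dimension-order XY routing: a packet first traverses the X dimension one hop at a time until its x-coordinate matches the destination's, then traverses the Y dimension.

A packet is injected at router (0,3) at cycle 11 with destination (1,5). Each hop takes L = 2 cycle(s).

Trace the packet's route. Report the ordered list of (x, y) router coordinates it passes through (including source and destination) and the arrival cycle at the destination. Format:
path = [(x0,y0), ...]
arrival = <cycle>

#0 — 0,3 | c11
#1 — 1,3 | c13 | E
#2 — 1,4 | c15 | N
#3 — 1,5 | c17 | N

path = [(0,3), (1,3), (1,4), (1,5)]
arrival = 17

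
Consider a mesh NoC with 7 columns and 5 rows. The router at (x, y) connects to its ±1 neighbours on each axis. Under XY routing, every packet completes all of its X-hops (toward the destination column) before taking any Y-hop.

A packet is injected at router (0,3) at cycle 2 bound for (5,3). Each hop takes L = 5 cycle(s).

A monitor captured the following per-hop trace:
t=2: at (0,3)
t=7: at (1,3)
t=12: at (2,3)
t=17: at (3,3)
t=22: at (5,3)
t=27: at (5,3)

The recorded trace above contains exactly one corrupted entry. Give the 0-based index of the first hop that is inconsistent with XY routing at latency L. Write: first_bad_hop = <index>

first_bad_hop = 4

check 1→ d=(1,0) cyc+5: ok
check 2→ d=(1,0) cyc+5: ok
check 3→ d=(1,0) cyc+5: ok
check 4→ d=(2,0) cyc+5: BAD: non-unit step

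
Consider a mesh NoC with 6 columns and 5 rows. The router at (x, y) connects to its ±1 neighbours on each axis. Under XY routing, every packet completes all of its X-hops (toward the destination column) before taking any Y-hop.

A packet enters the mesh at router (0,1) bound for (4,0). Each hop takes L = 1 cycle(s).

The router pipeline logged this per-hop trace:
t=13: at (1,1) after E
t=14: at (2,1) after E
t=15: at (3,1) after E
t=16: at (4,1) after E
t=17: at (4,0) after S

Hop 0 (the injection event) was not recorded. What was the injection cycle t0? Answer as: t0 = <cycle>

t0 = 12

Hop 1 reached at cycle 13; hop k is at t0 + k·L.
t0 = cyc[1] − L = 13 − 1 = 12.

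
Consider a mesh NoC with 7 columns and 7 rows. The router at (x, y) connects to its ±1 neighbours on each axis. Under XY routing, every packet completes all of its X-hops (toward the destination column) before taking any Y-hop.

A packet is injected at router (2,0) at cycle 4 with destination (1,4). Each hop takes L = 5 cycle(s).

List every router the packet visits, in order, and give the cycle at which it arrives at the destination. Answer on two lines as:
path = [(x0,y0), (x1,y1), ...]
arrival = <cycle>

#0 — 2,0 | c4
#1 — 1,0 | c9 | W
#2 — 1,1 | c14 | N
#3 — 1,2 | c19 | N
#4 — 1,3 | c24 | N
#5 — 1,4 | c29 | N

path = [(2,0), (1,0), (1,1), (1,2), (1,3), (1,4)]
arrival = 29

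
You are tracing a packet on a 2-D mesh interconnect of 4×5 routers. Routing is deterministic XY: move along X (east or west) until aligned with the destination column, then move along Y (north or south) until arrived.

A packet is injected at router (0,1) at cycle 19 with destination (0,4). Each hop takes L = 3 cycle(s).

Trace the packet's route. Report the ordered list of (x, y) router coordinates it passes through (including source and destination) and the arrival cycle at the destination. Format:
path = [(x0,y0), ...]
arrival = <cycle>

  0. router=(0,1) cycle=19 (inject)
  1. router=(0,2) cycle=22 dir=N
  2. router=(0,3) cycle=25 dir=N
  3. router=(0,4) cycle=28 dir=N

path = [(0,1), (0,2), (0,3), (0,4)]
arrival = 28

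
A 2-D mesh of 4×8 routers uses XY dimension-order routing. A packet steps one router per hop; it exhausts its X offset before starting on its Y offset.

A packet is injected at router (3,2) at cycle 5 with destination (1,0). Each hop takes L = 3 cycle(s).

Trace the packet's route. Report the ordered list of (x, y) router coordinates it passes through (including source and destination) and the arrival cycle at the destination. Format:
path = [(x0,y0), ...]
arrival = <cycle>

path = [(3,2), (2,2), (1,2), (1,1), (1,0)]
arrival = 17

  0. router=(3,2) cycle=5 (inject)
  1. router=(2,2) cycle=8 dir=W
  2. router=(1,2) cycle=11 dir=W
  3. router=(1,1) cycle=14 dir=S
  4. router=(1,0) cycle=17 dir=S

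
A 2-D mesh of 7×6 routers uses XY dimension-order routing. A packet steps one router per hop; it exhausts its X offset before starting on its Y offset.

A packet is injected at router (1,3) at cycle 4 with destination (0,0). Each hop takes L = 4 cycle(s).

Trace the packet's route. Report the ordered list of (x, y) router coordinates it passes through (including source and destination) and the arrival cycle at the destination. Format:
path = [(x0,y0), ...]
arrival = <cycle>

hop 0: (1,3) @ cyc 4
hop 1: (0,3) @ cyc 8  [W]
hop 2: (0,2) @ cyc 12  [S]
hop 3: (0,1) @ cyc 16  [S]
hop 4: (0,0) @ cyc 20  [S]

path = [(1,3), (0,3), (0,2), (0,1), (0,0)]
arrival = 20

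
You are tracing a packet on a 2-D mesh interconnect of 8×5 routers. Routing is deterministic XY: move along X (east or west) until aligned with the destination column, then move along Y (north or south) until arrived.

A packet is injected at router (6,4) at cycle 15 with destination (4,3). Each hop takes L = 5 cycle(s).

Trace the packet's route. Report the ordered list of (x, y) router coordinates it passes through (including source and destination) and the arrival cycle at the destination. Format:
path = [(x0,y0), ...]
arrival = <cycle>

src (6,4)  cyc=15
W→(5,4)  cyc=20
W→(4,4)  cyc=25
S→(4,3)  cyc=30

path = [(6,4), (5,4), (4,4), (4,3)]
arrival = 30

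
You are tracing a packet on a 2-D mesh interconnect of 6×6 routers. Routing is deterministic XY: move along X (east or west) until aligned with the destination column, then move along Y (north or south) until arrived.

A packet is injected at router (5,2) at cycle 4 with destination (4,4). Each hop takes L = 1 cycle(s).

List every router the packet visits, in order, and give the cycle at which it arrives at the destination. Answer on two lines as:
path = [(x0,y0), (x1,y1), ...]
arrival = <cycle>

  0. router=(5,2) cycle=4 (inject)
  1. router=(4,2) cycle=5 dir=W
  2. router=(4,3) cycle=6 dir=N
  3. router=(4,4) cycle=7 dir=N

path = [(5,2), (4,2), (4,3), (4,4)]
arrival = 7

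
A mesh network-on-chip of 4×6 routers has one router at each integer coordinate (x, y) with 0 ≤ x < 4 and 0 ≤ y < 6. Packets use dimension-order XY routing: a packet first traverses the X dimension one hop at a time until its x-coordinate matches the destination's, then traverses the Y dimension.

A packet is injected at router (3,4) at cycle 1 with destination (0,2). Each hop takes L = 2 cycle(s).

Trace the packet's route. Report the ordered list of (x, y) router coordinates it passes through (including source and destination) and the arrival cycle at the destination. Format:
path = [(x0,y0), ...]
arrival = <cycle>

path = [(3,4), (2,4), (1,4), (0,4), (0,3), (0,2)]
arrival = 11

hop 0: (3,4) @ cyc 1
hop 1: (2,4) @ cyc 3  [W]
hop 2: (1,4) @ cyc 5  [W]
hop 3: (0,4) @ cyc 7  [W]
hop 4: (0,3) @ cyc 9  [S]
hop 5: (0,2) @ cyc 11  [S]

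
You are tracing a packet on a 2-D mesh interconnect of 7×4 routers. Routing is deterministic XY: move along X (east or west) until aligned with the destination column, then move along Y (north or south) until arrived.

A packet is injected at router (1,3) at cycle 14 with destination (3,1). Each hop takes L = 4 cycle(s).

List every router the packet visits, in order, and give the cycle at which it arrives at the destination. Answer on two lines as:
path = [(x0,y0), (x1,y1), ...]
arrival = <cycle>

path = [(1,3), (2,3), (3,3), (3,2), (3,1)]
arrival = 30

src (1,3)  cyc=14
E→(2,3)  cyc=18
E→(3,3)  cyc=22
S→(3,2)  cyc=26
S→(3,1)  cyc=30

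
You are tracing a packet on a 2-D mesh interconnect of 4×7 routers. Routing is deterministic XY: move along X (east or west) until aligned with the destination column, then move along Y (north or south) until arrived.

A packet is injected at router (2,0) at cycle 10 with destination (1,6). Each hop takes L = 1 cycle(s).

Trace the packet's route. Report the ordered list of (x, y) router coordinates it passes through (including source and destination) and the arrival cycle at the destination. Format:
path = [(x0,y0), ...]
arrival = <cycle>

src (2,0)  cyc=10
W→(1,0)  cyc=11
N→(1,1)  cyc=12
N→(1,2)  cyc=13
N→(1,3)  cyc=14
N→(1,4)  cyc=15
N→(1,5)  cyc=16
N→(1,6)  cyc=17

path = [(2,0), (1,0), (1,1), (1,2), (1,3), (1,4), (1,5), (1,6)]
arrival = 17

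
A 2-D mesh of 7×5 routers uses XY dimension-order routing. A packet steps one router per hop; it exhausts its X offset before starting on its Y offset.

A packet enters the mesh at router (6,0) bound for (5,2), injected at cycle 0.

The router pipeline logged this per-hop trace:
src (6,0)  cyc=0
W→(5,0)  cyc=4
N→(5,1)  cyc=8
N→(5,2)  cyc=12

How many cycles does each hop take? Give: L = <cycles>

From hop 0 (0) to hop 1 (4): +4 cycles.
That increment is L by definition: L = 4.

L = 4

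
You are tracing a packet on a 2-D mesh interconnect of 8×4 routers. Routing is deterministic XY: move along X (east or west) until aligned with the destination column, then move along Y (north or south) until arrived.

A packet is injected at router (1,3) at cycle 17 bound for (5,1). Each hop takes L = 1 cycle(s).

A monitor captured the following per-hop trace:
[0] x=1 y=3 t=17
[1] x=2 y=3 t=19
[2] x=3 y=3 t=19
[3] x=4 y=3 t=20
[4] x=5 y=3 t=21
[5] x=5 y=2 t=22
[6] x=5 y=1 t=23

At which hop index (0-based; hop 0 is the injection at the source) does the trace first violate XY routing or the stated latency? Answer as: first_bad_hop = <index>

hop 1: step (+1,+0), +2 cyc — BAD: Δcyc=2≠L

first_bad_hop = 1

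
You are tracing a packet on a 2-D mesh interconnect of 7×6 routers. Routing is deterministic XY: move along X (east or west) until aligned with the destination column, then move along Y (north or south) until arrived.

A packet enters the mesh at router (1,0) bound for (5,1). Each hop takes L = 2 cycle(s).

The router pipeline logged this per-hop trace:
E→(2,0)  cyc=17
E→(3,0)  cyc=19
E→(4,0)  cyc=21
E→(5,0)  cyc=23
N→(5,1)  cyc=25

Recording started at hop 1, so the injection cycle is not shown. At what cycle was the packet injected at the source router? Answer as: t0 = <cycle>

cyc[1] = 17 and cyc[k] = t0 + k·L for every k.
Subtract one hop: t0 = 17 − 2 = 15.

t0 = 15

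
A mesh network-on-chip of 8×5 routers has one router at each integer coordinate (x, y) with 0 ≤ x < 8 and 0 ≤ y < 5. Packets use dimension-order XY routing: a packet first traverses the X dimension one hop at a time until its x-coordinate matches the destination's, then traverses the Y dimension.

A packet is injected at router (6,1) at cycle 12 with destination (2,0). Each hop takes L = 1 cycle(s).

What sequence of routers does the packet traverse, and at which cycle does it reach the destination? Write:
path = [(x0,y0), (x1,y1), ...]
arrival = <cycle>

  0. router=(6,1) cycle=12 (inject)
  1. router=(5,1) cycle=13 dir=W
  2. router=(4,1) cycle=14 dir=W
  3. router=(3,1) cycle=15 dir=W
  4. router=(2,1) cycle=16 dir=W
  5. router=(2,0) cycle=17 dir=S

path = [(6,1), (5,1), (4,1), (3,1), (2,1), (2,0)]
arrival = 17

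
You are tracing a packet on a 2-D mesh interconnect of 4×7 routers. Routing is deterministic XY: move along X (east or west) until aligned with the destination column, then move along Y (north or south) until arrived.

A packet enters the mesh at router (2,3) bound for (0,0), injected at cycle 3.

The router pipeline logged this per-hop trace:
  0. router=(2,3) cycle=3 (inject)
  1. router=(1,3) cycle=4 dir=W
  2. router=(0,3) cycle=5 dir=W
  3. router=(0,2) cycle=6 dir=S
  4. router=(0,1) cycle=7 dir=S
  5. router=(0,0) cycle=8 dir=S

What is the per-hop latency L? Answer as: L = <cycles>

cyc[1] − cyc[0] = 4 − 3 = 1.
Each hop adds L, hence L = 1.

L = 1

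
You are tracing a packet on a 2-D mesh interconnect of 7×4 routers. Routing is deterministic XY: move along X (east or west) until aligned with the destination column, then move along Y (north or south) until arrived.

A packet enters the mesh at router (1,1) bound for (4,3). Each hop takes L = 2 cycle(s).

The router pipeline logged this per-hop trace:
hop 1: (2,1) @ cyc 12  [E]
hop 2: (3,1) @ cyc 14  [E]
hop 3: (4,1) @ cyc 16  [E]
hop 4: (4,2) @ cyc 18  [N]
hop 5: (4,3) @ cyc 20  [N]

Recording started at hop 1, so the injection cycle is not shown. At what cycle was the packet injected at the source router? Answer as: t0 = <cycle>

t0 = 10

At hop 1 the cycle is 12; in general cyc_k = t0 + kL.
t0 = cyc[1] − L = 12 − 2 = 10.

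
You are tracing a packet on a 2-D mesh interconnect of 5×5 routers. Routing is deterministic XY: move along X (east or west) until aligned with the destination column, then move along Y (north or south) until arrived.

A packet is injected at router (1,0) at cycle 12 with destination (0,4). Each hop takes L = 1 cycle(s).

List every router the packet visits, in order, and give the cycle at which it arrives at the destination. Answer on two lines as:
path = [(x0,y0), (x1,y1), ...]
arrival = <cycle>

#0 — 1,0 | c12
#1 — 0,0 | c13 | W
#2 — 0,1 | c14 | N
#3 — 0,2 | c15 | N
#4 — 0,3 | c16 | N
#5 — 0,4 | c17 | N

path = [(1,0), (0,0), (0,1), (0,2), (0,3), (0,4)]
arrival = 17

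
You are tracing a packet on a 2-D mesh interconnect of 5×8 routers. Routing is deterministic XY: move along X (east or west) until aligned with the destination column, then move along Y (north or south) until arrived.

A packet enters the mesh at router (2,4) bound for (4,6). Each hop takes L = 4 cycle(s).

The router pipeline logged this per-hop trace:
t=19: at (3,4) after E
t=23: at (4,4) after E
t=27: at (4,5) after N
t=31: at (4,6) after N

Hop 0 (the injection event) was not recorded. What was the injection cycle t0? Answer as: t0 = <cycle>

Hop 1 reached at cycle 19; hop k is at t0 + k·L.
t0 = cyc[1] − L = 19 − 4 = 15.

t0 = 15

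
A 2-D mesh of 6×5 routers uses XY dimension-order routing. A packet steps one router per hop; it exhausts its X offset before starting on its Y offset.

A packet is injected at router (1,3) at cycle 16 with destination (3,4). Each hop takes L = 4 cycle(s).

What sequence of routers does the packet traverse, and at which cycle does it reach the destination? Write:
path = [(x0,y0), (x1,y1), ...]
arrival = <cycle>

path = [(1,3), (2,3), (3,3), (3,4)]
arrival = 28

src (1,3)  cyc=16
E→(2,3)  cyc=20
E→(3,3)  cyc=24
N→(3,4)  cyc=28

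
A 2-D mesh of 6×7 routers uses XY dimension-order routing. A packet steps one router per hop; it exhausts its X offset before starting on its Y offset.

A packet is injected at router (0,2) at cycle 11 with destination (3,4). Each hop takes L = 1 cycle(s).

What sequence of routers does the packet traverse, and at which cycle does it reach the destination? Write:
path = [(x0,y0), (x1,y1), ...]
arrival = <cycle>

[0] x=0 y=2 t=11
[1] x=1 y=2 t=12 →E
[2] x=2 y=2 t=13 →E
[3] x=3 y=2 t=14 →E
[4] x=3 y=3 t=15 →N
[5] x=3 y=4 t=16 →N

path = [(0,2), (1,2), (2,2), (3,2), (3,3), (3,4)]
arrival = 16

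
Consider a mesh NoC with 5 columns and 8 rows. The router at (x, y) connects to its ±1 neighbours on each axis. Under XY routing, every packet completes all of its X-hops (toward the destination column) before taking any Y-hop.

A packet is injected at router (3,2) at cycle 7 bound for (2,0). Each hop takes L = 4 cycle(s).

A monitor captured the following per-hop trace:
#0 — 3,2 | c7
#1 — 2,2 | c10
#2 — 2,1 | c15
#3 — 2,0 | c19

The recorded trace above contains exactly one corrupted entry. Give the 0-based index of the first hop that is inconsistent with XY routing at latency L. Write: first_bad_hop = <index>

  1: Δx=-1 Δy=+0 Δt=3 [BAD: Δcyc=3≠L]

first_bad_hop = 1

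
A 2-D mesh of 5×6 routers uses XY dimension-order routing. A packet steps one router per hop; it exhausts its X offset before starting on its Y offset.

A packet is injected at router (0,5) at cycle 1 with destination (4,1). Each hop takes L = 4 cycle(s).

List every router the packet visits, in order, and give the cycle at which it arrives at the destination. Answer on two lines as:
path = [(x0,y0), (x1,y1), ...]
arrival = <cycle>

path = [(0,5), (1,5), (2,5), (3,5), (4,5), (4,4), (4,3), (4,2), (4,1)]
arrival = 33

t=1: at (0,5)
t=5: at (1,5) after E
t=9: at (2,5) after E
t=13: at (3,5) after E
t=17: at (4,5) after E
t=21: at (4,4) after S
t=25: at (4,3) after S
t=29: at (4,2) after S
t=33: at (4,1) after S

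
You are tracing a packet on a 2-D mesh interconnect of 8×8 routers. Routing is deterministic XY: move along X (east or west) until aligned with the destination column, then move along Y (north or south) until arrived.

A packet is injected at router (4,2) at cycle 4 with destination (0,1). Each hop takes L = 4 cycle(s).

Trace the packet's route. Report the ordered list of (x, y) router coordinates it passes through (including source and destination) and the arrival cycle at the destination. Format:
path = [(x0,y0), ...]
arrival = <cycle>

src (4,2)  cyc=4
W→(3,2)  cyc=8
W→(2,2)  cyc=12
W→(1,2)  cyc=16
W→(0,2)  cyc=20
S→(0,1)  cyc=24

path = [(4,2), (3,2), (2,2), (1,2), (0,2), (0,1)]
arrival = 24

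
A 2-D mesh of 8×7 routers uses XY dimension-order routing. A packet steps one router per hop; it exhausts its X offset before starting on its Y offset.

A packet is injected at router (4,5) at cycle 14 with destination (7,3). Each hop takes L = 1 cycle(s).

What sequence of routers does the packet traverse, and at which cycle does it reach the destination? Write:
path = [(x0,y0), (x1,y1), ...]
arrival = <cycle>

path = [(4,5), (5,5), (6,5), (7,5), (7,4), (7,3)]
arrival = 19

[0] x=4 y=5 t=14
[1] x=5 y=5 t=15 →E
[2] x=6 y=5 t=16 →E
[3] x=7 y=5 t=17 →E
[4] x=7 y=4 t=18 →S
[5] x=7 y=3 t=19 →S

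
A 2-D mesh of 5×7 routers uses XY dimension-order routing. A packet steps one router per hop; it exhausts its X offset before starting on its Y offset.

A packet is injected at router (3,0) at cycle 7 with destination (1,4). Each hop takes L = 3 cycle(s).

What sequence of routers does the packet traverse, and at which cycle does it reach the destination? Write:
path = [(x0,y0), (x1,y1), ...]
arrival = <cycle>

[0] x=3 y=0 t=7
[1] x=2 y=0 t=10 →W
[2] x=1 y=0 t=13 →W
[3] x=1 y=1 t=16 →N
[4] x=1 y=2 t=19 →N
[5] x=1 y=3 t=22 →N
[6] x=1 y=4 t=25 →N

path = [(3,0), (2,0), (1,0), (1,1), (1,2), (1,3), (1,4)]
arrival = 25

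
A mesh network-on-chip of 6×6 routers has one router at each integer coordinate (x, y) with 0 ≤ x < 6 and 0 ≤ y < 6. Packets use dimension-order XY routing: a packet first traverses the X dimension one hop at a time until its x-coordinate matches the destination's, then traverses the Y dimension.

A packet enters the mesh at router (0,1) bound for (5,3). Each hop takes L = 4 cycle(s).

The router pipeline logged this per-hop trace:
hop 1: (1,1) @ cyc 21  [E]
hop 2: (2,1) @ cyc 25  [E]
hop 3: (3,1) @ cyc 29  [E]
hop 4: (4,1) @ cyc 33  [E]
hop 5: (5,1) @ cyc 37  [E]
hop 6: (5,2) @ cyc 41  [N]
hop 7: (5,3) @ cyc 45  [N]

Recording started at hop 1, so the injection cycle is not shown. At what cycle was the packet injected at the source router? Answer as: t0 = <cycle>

t0 = 17

cyc[1] = 21 and cyc[k] = t0 + k·L for every k.
Subtract one hop: t0 = 21 − 4 = 17.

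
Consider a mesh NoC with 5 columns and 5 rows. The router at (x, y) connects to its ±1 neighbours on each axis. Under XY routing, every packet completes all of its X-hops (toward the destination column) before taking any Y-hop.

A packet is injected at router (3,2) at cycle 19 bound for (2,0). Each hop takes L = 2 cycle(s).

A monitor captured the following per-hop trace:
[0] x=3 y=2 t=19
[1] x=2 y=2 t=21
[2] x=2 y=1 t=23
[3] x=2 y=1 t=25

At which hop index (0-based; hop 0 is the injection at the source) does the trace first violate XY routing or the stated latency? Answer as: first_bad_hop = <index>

check 1→ d=(-1,0) cyc+2: ok
check 2→ d=(0,-1) cyc+2: ok
check 3→ d=(0,0) cyc+2: BAD: non-unit step

first_bad_hop = 3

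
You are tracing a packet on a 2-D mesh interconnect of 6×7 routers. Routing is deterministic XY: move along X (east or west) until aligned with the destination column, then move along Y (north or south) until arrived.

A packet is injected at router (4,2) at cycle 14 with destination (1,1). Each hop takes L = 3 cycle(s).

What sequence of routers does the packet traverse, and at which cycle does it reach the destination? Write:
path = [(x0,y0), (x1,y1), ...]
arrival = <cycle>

hop 0: (4,2) @ cyc 14
hop 1: (3,2) @ cyc 17  [W]
hop 2: (2,2) @ cyc 20  [W]
hop 3: (1,2) @ cyc 23  [W]
hop 4: (1,1) @ cyc 26  [S]

path = [(4,2), (3,2), (2,2), (1,2), (1,1)]
arrival = 26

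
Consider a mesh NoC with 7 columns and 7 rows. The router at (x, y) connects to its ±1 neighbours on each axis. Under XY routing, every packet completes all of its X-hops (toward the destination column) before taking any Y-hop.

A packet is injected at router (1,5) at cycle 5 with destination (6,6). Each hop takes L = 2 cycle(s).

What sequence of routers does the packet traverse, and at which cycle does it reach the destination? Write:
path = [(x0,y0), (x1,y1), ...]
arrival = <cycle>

path = [(1,5), (2,5), (3,5), (4,5), (5,5), (6,5), (6,6)]
arrival = 17

src (1,5)  cyc=5
E→(2,5)  cyc=7
E→(3,5)  cyc=9
E→(4,5)  cyc=11
E→(5,5)  cyc=13
E→(6,5)  cyc=15
N→(6,6)  cyc=17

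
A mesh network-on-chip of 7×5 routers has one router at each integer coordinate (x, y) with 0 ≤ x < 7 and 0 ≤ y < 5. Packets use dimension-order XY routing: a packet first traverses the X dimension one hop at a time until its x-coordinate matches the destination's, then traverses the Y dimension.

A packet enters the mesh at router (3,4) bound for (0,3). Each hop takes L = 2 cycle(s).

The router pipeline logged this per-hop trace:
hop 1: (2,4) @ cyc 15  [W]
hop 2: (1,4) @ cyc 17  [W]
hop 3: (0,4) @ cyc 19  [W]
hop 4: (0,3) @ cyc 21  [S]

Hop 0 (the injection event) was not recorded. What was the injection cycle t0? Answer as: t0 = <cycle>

t0 = 13

The first recorded entry is hop 1 at cycle 15.
Subtract one hop: t0 = 15 − 2 = 13.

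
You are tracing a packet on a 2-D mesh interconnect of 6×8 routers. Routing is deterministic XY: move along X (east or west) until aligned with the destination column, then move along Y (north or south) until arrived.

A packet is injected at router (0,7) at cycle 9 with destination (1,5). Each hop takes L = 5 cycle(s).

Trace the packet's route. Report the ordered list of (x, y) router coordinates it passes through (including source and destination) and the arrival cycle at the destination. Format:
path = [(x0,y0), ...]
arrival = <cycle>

[0] x=0 y=7 t=9
[1] x=1 y=7 t=14 →E
[2] x=1 y=6 t=19 →S
[3] x=1 y=5 t=24 →S

path = [(0,7), (1,7), (1,6), (1,5)]
arrival = 24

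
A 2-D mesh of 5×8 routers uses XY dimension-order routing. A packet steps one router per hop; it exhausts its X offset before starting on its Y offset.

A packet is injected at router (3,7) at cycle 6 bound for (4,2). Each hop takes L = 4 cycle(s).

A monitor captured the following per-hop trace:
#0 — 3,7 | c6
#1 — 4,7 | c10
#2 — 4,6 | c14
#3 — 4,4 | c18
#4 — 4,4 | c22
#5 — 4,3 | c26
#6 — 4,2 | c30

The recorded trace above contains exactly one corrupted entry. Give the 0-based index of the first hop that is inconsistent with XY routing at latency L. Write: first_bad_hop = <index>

first_bad_hop = 3

[1] (+1,+0) / 4c ⇒ ok
[2] (+0,-1) / 4c ⇒ ok
[3] (+0,-2) / 4c ⇒ BAD: non-unit step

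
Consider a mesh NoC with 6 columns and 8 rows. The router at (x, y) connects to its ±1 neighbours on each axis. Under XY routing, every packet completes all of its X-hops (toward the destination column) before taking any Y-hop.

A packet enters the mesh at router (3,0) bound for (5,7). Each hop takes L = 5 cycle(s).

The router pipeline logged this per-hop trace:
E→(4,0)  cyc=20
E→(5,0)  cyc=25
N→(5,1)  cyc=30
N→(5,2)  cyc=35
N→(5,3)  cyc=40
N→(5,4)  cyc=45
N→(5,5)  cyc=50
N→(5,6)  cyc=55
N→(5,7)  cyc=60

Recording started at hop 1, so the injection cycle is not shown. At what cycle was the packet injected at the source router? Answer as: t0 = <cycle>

cyc[1] = 20 and cyc[k] = t0 + k·L for every k.
t0 = cyc[1] − L = 20 − 5 = 15.

t0 = 15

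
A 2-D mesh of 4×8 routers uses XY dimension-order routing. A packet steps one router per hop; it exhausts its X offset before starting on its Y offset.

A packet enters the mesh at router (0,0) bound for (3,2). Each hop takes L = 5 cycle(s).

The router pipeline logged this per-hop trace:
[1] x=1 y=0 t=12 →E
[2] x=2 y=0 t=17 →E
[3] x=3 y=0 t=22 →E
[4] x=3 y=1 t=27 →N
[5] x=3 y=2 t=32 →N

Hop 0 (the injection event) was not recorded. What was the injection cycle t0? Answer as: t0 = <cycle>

At hop 1 the cycle is 12; in general cyc_k = t0 + kL.
t0 = cyc[1] − L = 12 − 5 = 7.

t0 = 7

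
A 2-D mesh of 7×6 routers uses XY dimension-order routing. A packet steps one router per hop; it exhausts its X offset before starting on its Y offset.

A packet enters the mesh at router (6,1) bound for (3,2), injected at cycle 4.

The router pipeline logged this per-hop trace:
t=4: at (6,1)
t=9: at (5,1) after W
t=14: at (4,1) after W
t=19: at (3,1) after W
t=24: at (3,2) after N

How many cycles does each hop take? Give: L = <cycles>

L = 5

From hop 0 (4) to hop 1 (9): +5 cycles.
That increment is L by definition: L = 5.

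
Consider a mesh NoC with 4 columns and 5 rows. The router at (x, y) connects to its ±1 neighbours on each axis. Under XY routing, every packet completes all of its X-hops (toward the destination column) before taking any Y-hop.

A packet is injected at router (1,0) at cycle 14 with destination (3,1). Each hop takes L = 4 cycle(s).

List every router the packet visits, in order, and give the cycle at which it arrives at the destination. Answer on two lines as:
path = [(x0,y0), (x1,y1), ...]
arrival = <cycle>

src (1,0)  cyc=14
E→(2,0)  cyc=18
E→(3,0)  cyc=22
N→(3,1)  cyc=26

path = [(1,0), (2,0), (3,0), (3,1)]
arrival = 26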